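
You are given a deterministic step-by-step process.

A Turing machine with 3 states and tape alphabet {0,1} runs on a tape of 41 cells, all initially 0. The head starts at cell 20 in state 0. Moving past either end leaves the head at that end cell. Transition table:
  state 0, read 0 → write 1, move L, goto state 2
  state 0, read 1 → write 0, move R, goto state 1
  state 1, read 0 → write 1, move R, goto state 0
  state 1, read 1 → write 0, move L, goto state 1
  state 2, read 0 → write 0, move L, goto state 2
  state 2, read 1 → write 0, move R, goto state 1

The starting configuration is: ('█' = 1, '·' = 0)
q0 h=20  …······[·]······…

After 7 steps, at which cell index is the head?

step 0: q0 h=20  …······[·]······…
step 1: q2 h=19  …······[·]█·····…
step 2: q2 h=18  …······[·]·█····…
step 3: q2 h=17  …······[·]··█···…
step 4: q2 h=16  …······[·]···█··…
step 5: q2 h=15  …······[·]····█·…
step 6: q2 h=14  …······[·]·····█…
step 7: q2 h=13  …······[·]······…

13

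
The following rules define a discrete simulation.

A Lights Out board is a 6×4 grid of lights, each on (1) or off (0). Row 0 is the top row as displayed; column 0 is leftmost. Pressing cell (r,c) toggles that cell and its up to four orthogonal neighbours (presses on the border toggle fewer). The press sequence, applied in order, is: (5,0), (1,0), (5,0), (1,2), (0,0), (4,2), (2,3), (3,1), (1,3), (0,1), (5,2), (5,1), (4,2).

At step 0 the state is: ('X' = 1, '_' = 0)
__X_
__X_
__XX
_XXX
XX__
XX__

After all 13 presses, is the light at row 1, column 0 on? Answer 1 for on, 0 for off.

0

t=0: __X_
__X_
__XX
_XXX
XX__
XX__
t=1: __X_
__X_
__XX
_XXX
_X__
____
t=2: X_X_
XXX_
X_XX
_XXX
_X__
____
t=3: X_X_
XXX_
X_XX
_XXX
XX__
XX__
t=4: X___
X__X
X__X
_XXX
XX__
XX__
t=5: _X__
___X
X__X
_XXX
XX__
XX__
t=6: _X__
___X
X__X
_X_X
X_XX
XXX_
t=7: _X__
____
X_X_
_X__
X_XX
XXX_
t=8: _X__
____
XXX_
X_X_
XXXX
XXX_
t=9: _X_X
__XX
XXXX
X_X_
XXXX
XXX_
t=10: X_XX
_XXX
XXXX
X_X_
XXXX
XXX_
t=11: X_XX
_XXX
XXXX
X_X_
XX_X
X__X
t=12: X_XX
_XXX
XXXX
X_X_
X__X
_XXX
t=13: X_XX
_XXX
XXXX
X___
XXX_
_X_X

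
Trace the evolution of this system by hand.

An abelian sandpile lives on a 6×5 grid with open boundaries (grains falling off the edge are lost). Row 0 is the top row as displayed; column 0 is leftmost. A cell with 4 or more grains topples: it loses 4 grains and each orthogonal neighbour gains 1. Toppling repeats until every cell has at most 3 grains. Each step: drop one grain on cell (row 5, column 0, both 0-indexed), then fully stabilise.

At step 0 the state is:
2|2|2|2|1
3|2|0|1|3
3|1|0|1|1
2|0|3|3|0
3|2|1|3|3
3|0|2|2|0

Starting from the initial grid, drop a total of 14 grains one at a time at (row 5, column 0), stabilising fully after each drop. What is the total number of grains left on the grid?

gen 0: 2|2|2|2|1
3|2|0|1|3
3|1|0|1|1
2|0|3|3|0
3|2|1|3|3
3|0|2|2|0
gen 1: 2|2|2|2|1
3|2|0|1|3
3|1|0|1|1
3|0|3|3|0
0|3|1|3|3
1|1|2|2|0
gen 2: 2|2|2|2|1
3|2|0|1|3
3|1|0|1|1
3|0|3|3|0
0|3|1|3|3
2|1|2|2|0
gen 3: 2|2|2|2|1
3|2|0|1|3
3|1|0|1|1
3|0|3|3|0
0|3|1|3|3
3|1|2|2|0
gen 4: 2|2|2|2|1
3|2|0|1|3
3|1|0|1|1
3|0|3|3|0
1|3|1|3|3
0|2|2|2|0
gen 5: 2|2|2|2|1
3|2|0|1|3
3|1|0|1|1
3|0|3|3|0
1|3|1|3|3
1|2|2|2|0
gen 6: 2|2|2|2|1
3|2|0|1|3
3|1|0|1|1
3|0|3|3|0
1|3|1|3|3
2|2|2|2|0
gen 7: 2|2|2|2|1
3|2|0|1|3
3|1|0|1|1
3|0|3|3|0
1|3|1|3|3
3|2|2|2|0
gen 8: 2|2|2|2|1
3|2|0|1|3
3|1|0|1|1
3|0|3|3|0
2|3|1|3|3
0|3|2|2|0
gen 9: 2|2|2|2|1
3|2|0|1|3
3|1|0|1|1
3|0|3|3|0
2|3|1|3|3
1|3|2|2|0
gen 10: 2|2|2|2|1
3|2|0|1|3
3|1|0|1|1
3|0|3|3|0
2|3|1|3|3
2|3|2|2|0
gen 11: 2|2|2|2|1
3|2|0|1|3
3|1|0|1|1
3|0|3|3|0
2|3|1|3|3
3|3|2|2|0
gen 12: 3|2|2|2|1
0|3|0|1|3
1|2|0|1|1
1|2|3|3|0
1|1|2|3|3
2|1|3|2|0
gen 13: 3|2|2|2|1
0|3|0|1|3
1|2|0|1|1
1|2|3|3|0
1|1|2|3|3
3|1|3|2|0
gen 14: 3|2|2|2|1
0|3|0|1|3
1|2|0|1|1
1|2|3|3|0
2|1|2|3|3
0|2|3|2|0

49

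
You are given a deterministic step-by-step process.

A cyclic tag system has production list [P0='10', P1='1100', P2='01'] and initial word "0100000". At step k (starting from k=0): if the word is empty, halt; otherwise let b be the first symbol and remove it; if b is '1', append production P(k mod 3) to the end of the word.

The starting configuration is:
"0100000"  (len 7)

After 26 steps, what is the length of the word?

t=0: "0100000"  (len 7)
t=1: "100000"  (len 6)
t=2: "000001100"  (len 9)
t=3: "00001100"  (len 8)
t=4: "0001100"  (len 7)
t=5: "001100"  (len 6)
t=6: "01100"  (len 5)
t=7: "1100"  (len 4)
t=8: "1001100"  (len 7)
t=9: "00110001"  (len 8)
t=10: "0110001"  (len 7)
t=11: "110001"  (len 6)
t=12: "1000101"  (len 7)
t=13: "00010110"  (len 8)
t=14: "0010110"  (len 7)
t=15: "010110"  (len 6)
t=16: "10110"  (len 5)
t=17: "01101100"  (len 8)
t=18: "1101100"  (len 7)
t=19: "10110010"  (len 8)
t=20: "01100101100"  (len 11)
t=21: "1100101100"  (len 10)
t=22: "10010110010"  (len 11)
t=23: "00101100101100"  (len 14)
t=24: "0101100101100"  (len 13)
t=25: "101100101100"  (len 12)
t=26: "011001011001100"  (len 15)

15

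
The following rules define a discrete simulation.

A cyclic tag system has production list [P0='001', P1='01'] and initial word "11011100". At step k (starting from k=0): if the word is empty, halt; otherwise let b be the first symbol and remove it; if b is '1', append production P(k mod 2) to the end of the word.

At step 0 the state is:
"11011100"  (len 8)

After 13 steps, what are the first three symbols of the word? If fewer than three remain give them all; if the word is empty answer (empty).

gen 0: "11011100"  (len 8)
gen 1: "1011100001"  (len 10)
gen 2: "01110000101"  (len 11)
gen 3: "1110000101"  (len 10)
gen 4: "11000010101"  (len 11)
gen 5: "1000010101001"  (len 13)
gen 6: "00001010100101"  (len 14)
gen 7: "0001010100101"  (len 13)
gen 8: "001010100101"  (len 12)
gen 9: "01010100101"  (len 11)
gen 10: "1010100101"  (len 10)
gen 11: "010100101001"  (len 12)
gen 12: "10100101001"  (len 11)
gen 13: "0100101001001"  (len 13)

010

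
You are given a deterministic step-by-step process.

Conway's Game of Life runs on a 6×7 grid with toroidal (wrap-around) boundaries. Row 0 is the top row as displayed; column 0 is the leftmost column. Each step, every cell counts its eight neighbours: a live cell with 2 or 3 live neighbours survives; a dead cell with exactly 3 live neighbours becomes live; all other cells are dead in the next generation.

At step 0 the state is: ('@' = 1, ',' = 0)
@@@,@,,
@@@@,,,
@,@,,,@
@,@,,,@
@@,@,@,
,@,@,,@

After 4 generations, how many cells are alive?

5

step 0: @@@,@,,
@@@@,,,
@,@,,,@
@,@,,,@
@@,@,@,
,@,@,,@
step 1: ,,,,@,@
,,,,,,,
,,,,,,,
,,@@,@,
,,,@@@,
,,,@,@@
step 2: ,,,,@,@
,,,,,,,
,,,,,,,
,,@@,@,
,,,,,,,
,,,@,,@
step 3: ,,,,,@,
,,,,,,,
,,,,,,,
,,,,,,,
,,@@@,,
,,,,,@,
step 4: ,,,,,,,
,,,,,,,
,,,,,,,
,,,@,,,
,,,@@,,
,,,@,@,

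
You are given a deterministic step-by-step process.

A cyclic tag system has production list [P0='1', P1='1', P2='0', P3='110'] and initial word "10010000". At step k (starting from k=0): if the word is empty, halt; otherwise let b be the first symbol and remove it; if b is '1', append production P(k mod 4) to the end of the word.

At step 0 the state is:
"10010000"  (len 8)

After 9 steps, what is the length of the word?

[0] "10010000"  (len 8)
[1] "00100001"  (len 8)
[2] "0100001"  (len 7)
[3] "100001"  (len 6)
[4] "00001110"  (len 8)
[5] "0001110"  (len 7)
[6] "001110"  (len 6)
[7] "01110"  (len 5)
[8] "1110"  (len 4)
[9] "1101"  (len 4)

4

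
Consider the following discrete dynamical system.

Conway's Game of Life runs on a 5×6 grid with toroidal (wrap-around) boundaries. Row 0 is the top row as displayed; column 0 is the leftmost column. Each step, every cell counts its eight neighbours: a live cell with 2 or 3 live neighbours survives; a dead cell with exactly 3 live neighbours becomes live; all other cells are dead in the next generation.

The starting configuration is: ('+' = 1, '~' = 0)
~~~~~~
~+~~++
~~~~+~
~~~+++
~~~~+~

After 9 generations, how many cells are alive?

0) ~~~~~~
~+~~++
~~~~+~
~~~+++
~~~~+~
1) ~~~~++
~~~~++
+~~~~~
~~~+~+
~~~+++
2) +~~~~~
+~~~+~
+~~~~~
+~~+~+
+~~+~~
3) ++~~~~
++~~~~
++~~+~
++~~++
++~~+~
4) ~~+~~~
~~+~~~
~~+~+~
~~+++~
~~+~+~
5) ~++~~~
~++~~~
~++~+~
~++~++
~++~+~
6) +~~~~~
+~~~~~
~~~~++
~~~~++
~~~~++
7) +~~~~~
+~~~~~
+~~~+~
+~~+~~
+~~~+~
8) ++~~~~
++~~~~
++~~~~
++~++~
++~~~~
9) ~~+~~+
~~+~~+
~~~~~~
~~~~~~
~~~~~~

4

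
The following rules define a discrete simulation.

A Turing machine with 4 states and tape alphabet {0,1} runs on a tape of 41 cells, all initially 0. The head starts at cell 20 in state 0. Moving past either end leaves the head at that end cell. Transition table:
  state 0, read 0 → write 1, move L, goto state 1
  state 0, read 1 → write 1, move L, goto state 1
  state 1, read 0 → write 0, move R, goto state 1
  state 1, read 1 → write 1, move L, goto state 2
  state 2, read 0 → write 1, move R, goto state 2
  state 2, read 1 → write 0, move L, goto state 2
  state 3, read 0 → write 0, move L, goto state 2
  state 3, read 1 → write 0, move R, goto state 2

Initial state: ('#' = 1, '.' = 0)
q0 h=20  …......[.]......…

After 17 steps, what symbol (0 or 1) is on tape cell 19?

gen 0: q0 h=20  …......[.]......…
gen 1: q1 h=19  …......[.]#.....…
gen 2: q1 h=20  …......[#]......…
gen 3: q2 h=19  …......[.]#.....…
gen 4: q2 h=20  ….....#[#]......…
gen 5: q2 h=19  …......[#]......…
gen 6: q2 h=18  …......[.]......…
gen 7: q2 h=19  ….....#[.]......…
gen 8: q2 h=20  …....##[.]......…
gen 9: q2 h=21  …...###[.]......…
gen 10: q2 h=22  …..####[.]......…
gen 11: q2 h=23  ….#####[.]......…
gen 12: q2 h=24  …######[.]......…
gen 13: q2 h=25  …######[.]......…
gen 14: q2 h=26  …######[.]......…
gen 15: q2 h=27  …######[.]......…
gen 16: q2 h=28  …######[.]......…
gen 17: q2 h=29  …######[.]......…

1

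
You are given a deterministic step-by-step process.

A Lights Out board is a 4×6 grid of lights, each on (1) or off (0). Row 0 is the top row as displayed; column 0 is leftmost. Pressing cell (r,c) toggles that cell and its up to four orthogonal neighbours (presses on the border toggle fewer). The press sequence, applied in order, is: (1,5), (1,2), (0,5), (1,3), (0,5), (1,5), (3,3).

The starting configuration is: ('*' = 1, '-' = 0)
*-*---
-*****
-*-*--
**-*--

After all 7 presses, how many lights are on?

12

gen 0: *-*---
-*****
-*-*--
**-*--
gen 1: *-*--*
-***--
-*-*-*
**-*--
gen 2: *----*
------
-***-*
**-*--
gen 3: *---*-
-----*
-***-*
**-*--
gen 4: *--**-
--****
-**--*
**-*--
gen 5: *--*-*
--***-
-**--*
**-*--
gen 6: *--*--
--**-*
-**---
**-*--
gen 7: *--*--
--**-*
-***--
***-*-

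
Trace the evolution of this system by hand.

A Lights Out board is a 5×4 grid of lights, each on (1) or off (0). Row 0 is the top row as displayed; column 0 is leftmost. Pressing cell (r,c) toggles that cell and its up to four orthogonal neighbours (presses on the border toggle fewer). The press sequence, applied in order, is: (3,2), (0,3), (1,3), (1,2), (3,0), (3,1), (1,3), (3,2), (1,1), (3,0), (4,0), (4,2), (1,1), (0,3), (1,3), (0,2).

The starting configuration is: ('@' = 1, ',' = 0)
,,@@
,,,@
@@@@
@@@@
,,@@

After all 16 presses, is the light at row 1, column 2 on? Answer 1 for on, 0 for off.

step 0: ,,@@
,,,@
@@@@
@@@@
,,@@
step 1: ,,@@
,,,@
@@,@
@,,,
,,,@
step 2: ,,,,
,,,,
@@,@
@,,,
,,,@
step 3: ,,,@
,,@@
@@,,
@,,,
,,,@
step 4: ,,@@
,@,,
@@@,
@,,,
,,,@
step 5: ,,@@
,@,,
,@@,
,@,,
@,,@
step 6: ,,@@
,@,,
,,@,
@,@,
@@,@
step 7: ,,@,
,@@@
,,@@
@,@,
@@,@
step 8: ,,@,
,@@@
,,,@
@@,@
@@@@
step 9: ,@@,
@,,@
,@,@
@@,@
@@@@
step 10: ,@@,
@,,@
@@,@
,,,@
,@@@
step 11: ,@@,
@,,@
@@,@
@,,@
@,@@
step 12: ,@@,
@,,@
@@,@
@,@@
@@,,
step 13: ,,@,
,@@@
@,,@
@,@@
@@,,
step 14: ,,,@
,@@,
@,,@
@,@@
@@,,
step 15: ,,,,
,@,@
@,,,
@,@@
@@,,
step 16: ,@@@
,@@@
@,,,
@,@@
@@,,

1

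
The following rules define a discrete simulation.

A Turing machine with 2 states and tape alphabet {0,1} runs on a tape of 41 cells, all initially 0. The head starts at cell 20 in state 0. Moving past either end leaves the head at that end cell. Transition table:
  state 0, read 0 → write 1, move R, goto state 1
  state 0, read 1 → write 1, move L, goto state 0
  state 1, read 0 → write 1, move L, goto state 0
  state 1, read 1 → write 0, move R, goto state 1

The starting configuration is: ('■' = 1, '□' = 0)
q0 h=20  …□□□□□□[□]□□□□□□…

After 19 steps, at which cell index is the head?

25

step 0: q0 h=20  …□□□□□□[□]□□□□□□…
step 1: q1 h=21  …□□□□□■[□]□□□□□□…
step 2: q0 h=20  …□□□□□□[■]■□□□□□…
step 3: q0 h=19  …□□□□□□[□]■■□□□□…
step 4: q1 h=20  …□□□□□■[■]■□□□□□…
step 5: q1 h=21  …□□□□■□[■]□□□□□□…
step 6: q1 h=22  …□□□■□□[□]□□□□□□…
step 7: q0 h=21  …□□□□■□[□]■□□□□□…
step 8: q1 h=22  …□□□■□■[■]□□□□□□…
step 9: q1 h=23  …□□■□■□[□]□□□□□□…
step 10: q0 h=22  …□□□■□■[□]■□□□□□…
step 11: q1 h=23  …□□■□■■[■]□□□□□□…
step 12: q1 h=24  …□■□■■□[□]□□□□□□…
step 13: q0 h=23  …□□■□■■[□]■□□□□□…
step 14: q1 h=24  …□■□■■■[■]□□□□□□…
step 15: q1 h=25  …■□■■■□[□]□□□□□□…
step 16: q0 h=24  …□■□■■■[□]■□□□□□…
step 17: q1 h=25  …■□■■■■[■]□□□□□□…
step 18: q1 h=26  …□■■■■□[□]□□□□□□…
step 19: q0 h=25  …■□■■■■[□]■□□□□□…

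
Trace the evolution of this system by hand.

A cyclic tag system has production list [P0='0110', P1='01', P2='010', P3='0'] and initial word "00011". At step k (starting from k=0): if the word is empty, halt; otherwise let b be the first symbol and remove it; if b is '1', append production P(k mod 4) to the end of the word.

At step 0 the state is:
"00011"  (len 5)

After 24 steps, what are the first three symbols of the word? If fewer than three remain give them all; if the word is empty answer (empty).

001

step 0: "00011"  (len 5)
step 1: "0011"  (len 4)
step 2: "011"  (len 3)
step 3: "11"  (len 2)
step 4: "10"  (len 2)
step 5: "00110"  (len 5)
step 6: "0110"  (len 4)
step 7: "110"  (len 3)
step 8: "100"  (len 3)
step 9: "000110"  (len 6)
step 10: "00110"  (len 5)
step 11: "0110"  (len 4)
step 12: "110"  (len 3)
step 13: "100110"  (len 6)
step 14: "0011001"  (len 7)
step 15: "011001"  (len 6)
step 16: "11001"  (len 5)
step 17: "10010110"  (len 8)
step 18: "001011001"  (len 9)
step 19: "01011001"  (len 8)
step 20: "1011001"  (len 7)
step 21: "0110010110"  (len 10)
step 22: "110010110"  (len 9)
step 23: "10010110010"  (len 11)
step 24: "00101100100"  (len 11)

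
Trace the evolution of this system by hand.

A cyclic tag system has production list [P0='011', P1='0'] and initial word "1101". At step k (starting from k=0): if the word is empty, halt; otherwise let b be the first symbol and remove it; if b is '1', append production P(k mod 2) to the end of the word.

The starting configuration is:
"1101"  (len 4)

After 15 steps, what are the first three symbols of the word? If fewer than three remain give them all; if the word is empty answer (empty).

t=0: "1101"  (len 4)
t=1: "101011"  (len 6)
t=2: "010110"  (len 6)
t=3: "10110"  (len 5)
t=4: "01100"  (len 5)
t=5: "1100"  (len 4)
t=6: "1000"  (len 4)
t=7: "000011"  (len 6)
t=8: "00011"  (len 5)
t=9: "0011"  (len 4)
t=10: "011"  (len 3)
t=11: "11"  (len 2)
t=12: "10"  (len 2)
t=13: "0011"  (len 4)
t=14: "011"  (len 3)
t=15: "11"  (len 2)

11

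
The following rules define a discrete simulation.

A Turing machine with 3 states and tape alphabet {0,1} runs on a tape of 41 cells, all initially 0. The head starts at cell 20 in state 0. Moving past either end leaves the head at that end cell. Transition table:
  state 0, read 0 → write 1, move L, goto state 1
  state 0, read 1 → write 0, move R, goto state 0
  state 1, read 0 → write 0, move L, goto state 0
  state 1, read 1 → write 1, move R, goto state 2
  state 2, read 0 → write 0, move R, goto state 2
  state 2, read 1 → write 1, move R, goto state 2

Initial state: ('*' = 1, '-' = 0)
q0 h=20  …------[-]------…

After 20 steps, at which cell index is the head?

step 0: q0 h=20  …------[-]------…
step 1: q1 h=19  …------[-]*-----…
step 2: q0 h=18  …------[-]-*----…
step 3: q1 h=17  …------[-]*-*---…
step 4: q0 h=16  …------[-]-*-*--…
step 5: q1 h=15  …------[-]*-*-*-…
step 6: q0 h=14  …------[-]-*-*-*…
step 7: q1 h=13  …------[-]*-*-*-…
step 8: q0 h=12  …------[-]-*-*-*…
step 9: q1 h=11  …------[-]*-*-*-…
step 10: q0 h=10  …------[-]-*-*-*…
step 11: q1 h= 9  …------[-]*-*-*-…
step 12: q0 h= 8  …------[-]-*-*-*…
step 13: q1 h= 7  …------[-]*-*-*-…
step 14: q0 h= 6  |------[-]-*-*-*…
step 15: q1 h= 5  |-----[-]*-*-*-…
step 16: q0 h= 4  |----[-]-*-*-*…
step 17: q1 h= 3  |---[-]*-*-*-…
step 18: q0 h= 2  |--[-]-*-*-*…
step 19: q1 h= 1  |-[-]*-*-*-…
step 20: q0 h= 0  |[-]-*-*-*…

0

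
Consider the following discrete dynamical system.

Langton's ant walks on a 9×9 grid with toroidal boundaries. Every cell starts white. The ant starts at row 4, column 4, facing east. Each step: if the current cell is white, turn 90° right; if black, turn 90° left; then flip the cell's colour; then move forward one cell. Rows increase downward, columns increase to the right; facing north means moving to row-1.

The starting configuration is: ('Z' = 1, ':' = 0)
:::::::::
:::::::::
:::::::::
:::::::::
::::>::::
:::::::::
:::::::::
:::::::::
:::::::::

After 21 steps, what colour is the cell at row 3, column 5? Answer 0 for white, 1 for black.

k=0  :::::::::
:::::::::
:::::::::
:::::::::
::::>::::
:::::::::
:::::::::
:::::::::
:::::::::
k=1  :::::::::
:::::::::
:::::::::
:::::::::
::::Z::::
::::v::::
:::::::::
:::::::::
:::::::::
k=2  :::::::::
:::::::::
:::::::::
:::::::::
::::Z::::
:::<Z::::
:::::::::
:::::::::
:::::::::
k=3  :::::::::
:::::::::
:::::::::
:::::::::
:::^Z::::
:::ZZ::::
:::::::::
:::::::::
:::::::::
k=4  :::::::::
:::::::::
:::::::::
:::::::::
:::Z>::::
:::ZZ::::
:::::::::
:::::::::
:::::::::
k=5  :::::::::
:::::::::
:::::::::
::::^::::
:::Z:::::
:::ZZ::::
:::::::::
:::::::::
:::::::::
k=6  :::::::::
:::::::::
:::::::::
::::Z>:::
:::Z:::::
:::ZZ::::
:::::::::
:::::::::
:::::::::
k=7  :::::::::
:::::::::
:::::::::
::::ZZ:::
:::Z:v:::
:::ZZ::::
:::::::::
:::::::::
:::::::::
k=8  :::::::::
:::::::::
:::::::::
::::ZZ:::
:::Z<Z:::
:::ZZ::::
:::::::::
:::::::::
:::::::::
k=9  :::::::::
:::::::::
:::::::::
::::^Z:::
:::ZZZ:::
:::ZZ::::
:::::::::
:::::::::
:::::::::
k=10  :::::::::
:::::::::
:::::::::
:::<:Z:::
:::ZZZ:::
:::ZZ::::
:::::::::
:::::::::
:::::::::
k=11  :::::::::
:::::::::
:::^:::::
:::Z:Z:::
:::ZZZ:::
:::ZZ::::
:::::::::
:::::::::
:::::::::
k=12  :::::::::
:::::::::
:::Z>::::
:::Z:Z:::
:::ZZZ:::
:::ZZ::::
:::::::::
:::::::::
:::::::::
k=13  :::::::::
:::::::::
:::ZZ::::
:::ZvZ:::
:::ZZZ:::
:::ZZ::::
:::::::::
:::::::::
:::::::::
k=14  :::::::::
:::::::::
:::ZZ::::
:::<ZZ:::
:::ZZZ:::
:::ZZ::::
:::::::::
:::::::::
:::::::::
k=15  :::::::::
:::::::::
:::ZZ::::
::::ZZ:::
:::vZZ:::
:::ZZ::::
:::::::::
:::::::::
:::::::::
k=16  :::::::::
:::::::::
:::ZZ::::
::::ZZ:::
::::>Z:::
:::ZZ::::
:::::::::
:::::::::
:::::::::
k=17  :::::::::
:::::::::
:::ZZ::::
::::^Z:::
:::::Z:::
:::ZZ::::
:::::::::
:::::::::
:::::::::
k=18  :::::::::
:::::::::
:::ZZ::::
:::<:Z:::
:::::Z:::
:::ZZ::::
:::::::::
:::::::::
:::::::::
k=19  :::::::::
:::::::::
:::^Z::::
:::Z:Z:::
:::::Z:::
:::ZZ::::
:::::::::
:::::::::
:::::::::
k=20  :::::::::
:::::::::
::<:Z::::
:::Z:Z:::
:::::Z:::
:::ZZ::::
:::::::::
:::::::::
:::::::::
k=21  :::::::::
::^::::::
::Z:Z::::
:::Z:Z:::
:::::Z:::
:::ZZ::::
:::::::::
:::::::::
:::::::::

1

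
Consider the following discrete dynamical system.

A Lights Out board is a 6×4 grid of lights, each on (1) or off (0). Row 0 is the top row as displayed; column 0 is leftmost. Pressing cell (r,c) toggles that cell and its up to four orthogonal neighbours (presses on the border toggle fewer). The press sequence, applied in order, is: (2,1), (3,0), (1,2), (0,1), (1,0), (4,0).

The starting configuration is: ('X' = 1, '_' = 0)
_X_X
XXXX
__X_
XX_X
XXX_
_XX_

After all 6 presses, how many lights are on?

13

[0] _X_X
XXXX
__X_
XX_X
XXX_
_XX_
[1] _X_X
X_XX
XX__
X__X
XXX_
_XX_
[2] _X_X
X_XX
_X__
_X_X
_XX_
_XX_
[3] _XXX
XX__
_XX_
_X_X
_XX_
_XX_
[4] X__X
X___
_XX_
_X_X
_XX_
_XX_
[5] ___X
_X__
XXX_
_X_X
_XX_
_XX_
[6] ___X
_X__
XXX_
XX_X
X_X_
XXX_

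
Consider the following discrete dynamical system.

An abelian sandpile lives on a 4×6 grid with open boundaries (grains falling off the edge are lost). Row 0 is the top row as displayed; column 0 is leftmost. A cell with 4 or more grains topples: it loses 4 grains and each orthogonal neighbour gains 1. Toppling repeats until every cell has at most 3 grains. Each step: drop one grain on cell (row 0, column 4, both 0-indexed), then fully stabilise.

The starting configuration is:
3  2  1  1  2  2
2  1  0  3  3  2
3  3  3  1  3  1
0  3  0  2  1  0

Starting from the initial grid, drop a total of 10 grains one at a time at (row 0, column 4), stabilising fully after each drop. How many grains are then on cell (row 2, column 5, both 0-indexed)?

t=0: 3  2  1  1  2  2
2  1  0  3  3  2
3  3  3  1  3  1
0  3  0  2  1  0
t=1: 3  2  1  1  3  2
2  1  0  3  3  2
3  3  3  1  3  1
0  3  0  2  1  0
t=2: 3  2  1  3  1  3
2  1  1  0  2  3
3  3  3  3  0  2
0  3  0  2  2  0
t=3: 3  2  1  3  2  3
2  1  1  0  2  3
3  3  3  3  0  2
0  3  0  2  2  0
t=4: 3  2  1  3  3  3
2  1  1  0  2  3
3  3  3  3  0  2
0  3  0  2  2  0
t=5: 3  2  2  0  3  1
2  1  1  2  0  1
3  3  3  3  1  3
0  3  0  2  2  0
t=6: 3  2  2  1  0  2
2  1  1  2  1  1
3  3  3  3  1  3
0  3  0  2  2  0
t=7: 3  2  2  1  1  2
2  1  1  2  1  1
3  3  3  3  1  3
0  3  0  2  2  0
t=8: 3  2  2  1  2  2
2  1  1  2  1  1
3  3  3  3  1  3
0  3  0  2  2  0
t=9: 3  2  2  1  3  2
2  1  1  2  1  1
3  3  3  3  1  3
0  3  0  2  2  0
t=10: 3  2  2  2  0  3
2  1  1  2  2  1
3  3  3  3  1  3
0  3  0  2  2  0

3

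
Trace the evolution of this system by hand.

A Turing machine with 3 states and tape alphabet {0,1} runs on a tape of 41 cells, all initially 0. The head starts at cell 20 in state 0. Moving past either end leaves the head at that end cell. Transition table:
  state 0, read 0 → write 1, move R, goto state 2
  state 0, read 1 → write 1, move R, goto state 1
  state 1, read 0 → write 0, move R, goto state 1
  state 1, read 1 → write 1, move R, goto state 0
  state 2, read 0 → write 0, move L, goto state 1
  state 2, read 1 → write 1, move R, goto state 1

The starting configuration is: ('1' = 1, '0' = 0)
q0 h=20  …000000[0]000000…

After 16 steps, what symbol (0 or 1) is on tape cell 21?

k=0  q0 h=20  …000000[0]000000…
k=1  q2 h=21  …000001[0]000000…
k=2  q1 h=20  …000000[1]000000…
k=3  q0 h=21  …000001[0]000000…
k=4  q2 h=22  …000011[0]000000…
k=5  q1 h=21  …000001[1]000000…
k=6  q0 h=22  …000011[0]000000…
k=7  q2 h=23  …000111[0]000000…
k=8  q1 h=22  …000011[1]000000…
k=9  q0 h=23  …000111[0]000000…
k=10  q2 h=24  …001111[0]000000…
k=11  q1 h=23  …000111[1]000000…
k=12  q0 h=24  …001111[0]000000…
k=13  q2 h=25  …011111[0]000000…
k=14  q1 h=24  …001111[1]000000…
k=15  q0 h=25  …011111[0]000000…
k=16  q2 h=26  …111111[0]000000…

1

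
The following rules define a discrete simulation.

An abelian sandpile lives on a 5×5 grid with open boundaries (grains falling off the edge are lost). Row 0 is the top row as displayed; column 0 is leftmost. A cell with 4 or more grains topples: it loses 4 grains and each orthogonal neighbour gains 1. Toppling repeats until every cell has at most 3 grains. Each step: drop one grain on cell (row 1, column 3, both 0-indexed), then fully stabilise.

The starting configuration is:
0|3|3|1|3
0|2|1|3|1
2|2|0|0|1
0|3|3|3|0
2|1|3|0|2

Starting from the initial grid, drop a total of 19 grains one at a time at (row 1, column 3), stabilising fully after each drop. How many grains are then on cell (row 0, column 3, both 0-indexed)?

3

k=0  0|3|3|1|3
0|2|1|3|1
2|2|0|0|1
0|3|3|3|0
2|1|3|0|2
k=1  0|3|3|2|3
0|2|2|0|2
2|2|0|1|1
0|3|3|3|0
2|1|3|0|2
k=2  0|3|3|2|3
0|2|2|1|2
2|2|0|1|1
0|3|3|3|0
2|1|3|0|2
k=3  0|3|3|2|3
0|2|2|2|2
2|2|0|1|1
0|3|3|3|0
2|1|3|0|2
k=4  0|3|3|2|3
0|2|2|3|2
2|2|0|1|1
0|3|3|3|0
2|1|3|0|2
k=5  0|3|3|3|3
0|2|3|0|3
2|2|0|2|1
0|3|3|3|0
2|1|3|0|2
k=6  0|3|3|3|3
0|2|3|1|3
2|2|0|2|1
0|3|3|3|0
2|1|3|0|2
k=7  0|3|3|3|3
0|2|3|2|3
2|2|0|2|1
0|3|3|3|0
2|1|3|0|2
k=8  0|3|3|3|3
0|2|3|3|3
2|2|0|2|1
0|3|3|3|0
2|1|3|0|2
k=9  1|1|2|2|1
1|0|2|3|1
2|3|1|3|2
0|3|3|3|0
2|1|3|0|2
k=10  1|1|3|3|1
1|2|0|2|2
3|1|1|2|3
1|1|3|1|1
2|3|0|2|2
k=11  1|1|3|3|1
1|2|0|3|2
3|1|1|2|3
1|1|3|1|1
2|3|0|2|2
k=12  1|2|0|1|2
1|2|2|1|3
3|1|1|3|3
1|1|3|1|1
2|3|0|2|2
k=13  1|2|0|1|2
1|2|2|2|3
3|1|1|3|3
1|1|3|1|1
2|3|0|2|2
k=14  1|2|0|1|2
1|2|2|3|3
3|1|1|3|3
1|1|3|1|1
2|3|0|2|2
k=15  1|2|0|2|3
1|2|3|2|1
3|1|2|1|1
1|1|3|2|2
2|3|0|2|2
k=16  1|2|0|2|3
1|2|3|3|1
3|1|2|1|1
1|1|3|2|2
2|3|0|2|2
k=17  1|2|1|3|3
1|3|0|1|2
3|1|3|2|1
1|1|3|2|2
2|3|0|2|2
k=18  1|2|1|3|3
1|3|0|2|2
3|1|3|2|1
1|1|3|2|2
2|3|0|2|2
k=19  1|2|1|3|3
1|3|0|3|2
3|1|3|2|1
1|1|3|2|2
2|3|0|2|2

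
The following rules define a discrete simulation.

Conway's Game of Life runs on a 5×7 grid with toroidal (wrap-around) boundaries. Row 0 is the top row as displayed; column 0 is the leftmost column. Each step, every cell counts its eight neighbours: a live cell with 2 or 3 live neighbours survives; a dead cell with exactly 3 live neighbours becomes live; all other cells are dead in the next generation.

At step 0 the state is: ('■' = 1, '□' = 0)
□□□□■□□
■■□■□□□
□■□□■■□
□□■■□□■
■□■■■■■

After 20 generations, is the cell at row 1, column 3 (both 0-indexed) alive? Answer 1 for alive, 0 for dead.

0

[0] □□□□■□□
■■□■□□□
□■□□■■□
□□■■□□■
■□■■■■■
[1] □□□□□□□
■■■■□■□
□■□□■■■
□□□□□□□
■■■□□□■
[2] □□□■□□□
■■■■□■□
□■□■■■■
□□■□□□□
■■□□□□□
[3] □□□■■□■
■■□□□■□
□□□□□■■
□□■■■■■
□■■□□□□
[4] □□□■■■■
■□□□□□□
□■■■□□□
■■■■■□■
■■□□□□■
[5] □■□□■■□
■■□□□■■
□□□□■□■
□□□□■■■
□□□□□□□
[6] □■□□■■□
□■□□□□□
□□□□■□□
□□□□■□■
□□□□□□■
[7] ■□□□□■□
□□□□■■□
□□□□□■□
□□□□□□□
■□□□■□■
[8] ■□□□□□□
□□□□■■□
□□□□■■□
□□□□□■■
■□□□□■■
[9] ■□□□■□□
□□□□■■■
□□□□□□□
■□□□□□□
■□□□□■□
[10] ■□□□■□□
□□□□■■■
□□□□□■■
□□□□□□■
■■□□□□□
[11] ■■□□■□□
■□□□■□□
■□□□■□□
□□□□□■■
■■□□□□■
[12] □□□□□■□
■□□■■■■
■□□□■□□
□■□□□■□
□■□□□□□
[13] ■□□□□■□
■□□■□□□
■■□■□□□
■■□□□□□
□□□□□□□
[14] □□□□□□■
■□■□■□□
□□□□□□■
■■■□□□□
■■□□□□■
[15] □□□□□■■
■□□□□■■
□□■■□□■
□□■□□□□
□□■□□□■
[16] □□□□□□□
■□□□■□□
■■■■□■■
□■■□□□□
□□□□□■■
[17] □□□□□■■
■□■■■■□
□□□■■■■
□□□■■□□
□□□□□□□
[18] □□□■□■■
■□■□□□□
□□□□□□■
□□□■□□□
□□□□■■□
[19] □□□■□■■
■□□□□■□
□□□□□□□
□□□□■■□
□□□■□■■
[20] ■□□□□□□
□□□□■■□
□□□□■■■
□□□□■■■
□□□■□□□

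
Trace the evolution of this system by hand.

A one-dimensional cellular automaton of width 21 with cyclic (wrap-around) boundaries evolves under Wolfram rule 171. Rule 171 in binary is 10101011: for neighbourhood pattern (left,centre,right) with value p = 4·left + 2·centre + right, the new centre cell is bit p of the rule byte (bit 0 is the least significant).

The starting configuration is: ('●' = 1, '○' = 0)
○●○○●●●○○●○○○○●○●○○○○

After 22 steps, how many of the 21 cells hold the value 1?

12

t=0: ○●○○●●●○○●○○○○●○●○○○○
t=1: ●○○●●●○○●○○●●●○●○○●●●
t=2: ○○●●●○○●○○●●●○●○○●●●●
t=3: ○●●●○○●○○●●●○●○○●●●●○
t=4: ●●●○○●○○●●●○●○○●●●●○○
t=5: ●●○○●○○●●●○●○○●●●●○○●
t=6: ●○○●○○●●●○●○○●●●●○○●●
t=7: ○○●○○●●●○●○○●●●●○○●●●
t=8: ○●○○●●●○●○○●●●●○○●●●○
t=9: ●○○●●●○●○○●●●●○○●●●○○
t=10: ○○●●●○●○○●●●●○○●●●○○●
t=11: ○●●●○●○○●●●●○○●●●○○●○
t=12: ●●●○●○○●●●●○○●●●○○●○○
t=13: ●●○●○○●●●●○○●●●○○●○○●
t=14: ●○●○○●●●●○○●●●○○●○○●●
t=15: ○●○○●●●●○○●●●○○●○○●●●
t=16: ●○○●●●●○○●●●○○●○○●●●○
t=17: ○○●●●●○○●●●○○●○○●●●○●
t=18: ○●●●●○○●●●○○●○○●●●○●○
t=19: ●●●●○○●●●○○●○○●●●○●○○
t=20: ●●●○○●●●○○●○○●●●○●○○●
t=21: ●●○○●●●○○●○○●●●○●○○●●
t=22: ●○○●●●○○●○○●●●○●○○●●●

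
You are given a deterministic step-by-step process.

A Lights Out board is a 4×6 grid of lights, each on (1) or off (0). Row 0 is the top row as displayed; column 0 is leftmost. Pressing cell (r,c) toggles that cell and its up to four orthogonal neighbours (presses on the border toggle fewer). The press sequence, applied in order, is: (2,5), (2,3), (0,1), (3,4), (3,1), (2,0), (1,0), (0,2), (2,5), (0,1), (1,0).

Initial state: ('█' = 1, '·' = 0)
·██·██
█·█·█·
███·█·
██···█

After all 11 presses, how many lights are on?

k=0  ·██·██
█·█·█·
███·█·
██···█
k=1  ·██·██
█·█·██
███··█
██····
k=2  ·██·██
█·████
██·███
██·█··
k=3  █···██
██████
██·███
██·█··
k=4  █···██
██████
██·█·█
██··██
k=5  █···██
██████
█··█·█
··█·██
k=6  █···██
·█████
·█·█·█
█·█·██
k=7  ····██
█·████
██·█·█
█·█·██
k=8  ·█████
█··███
██·█·█
█·█·██
k=9  ·█████
█··██·
██·██·
█·█·█·
k=10  █··███
██·██·
██·██·
█·█·█·
k=11  ···███
···██·
·█·██·
█·█·█·

11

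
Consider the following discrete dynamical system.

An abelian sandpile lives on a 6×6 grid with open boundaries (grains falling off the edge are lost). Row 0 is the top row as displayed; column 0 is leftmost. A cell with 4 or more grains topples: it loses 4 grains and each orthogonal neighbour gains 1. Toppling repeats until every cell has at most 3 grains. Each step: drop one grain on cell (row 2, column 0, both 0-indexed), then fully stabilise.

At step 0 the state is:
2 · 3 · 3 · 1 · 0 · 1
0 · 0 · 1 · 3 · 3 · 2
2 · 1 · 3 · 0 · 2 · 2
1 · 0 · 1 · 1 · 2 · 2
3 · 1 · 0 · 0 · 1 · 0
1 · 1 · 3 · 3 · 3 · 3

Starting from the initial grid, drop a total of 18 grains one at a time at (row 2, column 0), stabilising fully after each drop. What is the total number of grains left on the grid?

65

gen 0: 2 · 3 · 3 · 1 · 0 · 1
0 · 0 · 1 · 3 · 3 · 2
2 · 1 · 3 · 0 · 2 · 2
1 · 0 · 1 · 1 · 2 · 2
3 · 1 · 0 · 0 · 1 · 0
1 · 1 · 3 · 3 · 3 · 3
gen 1: 2 · 3 · 3 · 1 · 0 · 1
0 · 0 · 1 · 3 · 3 · 2
3 · 1 · 3 · 0 · 2 · 2
1 · 0 · 1 · 1 · 2 · 2
3 · 1 · 0 · 0 · 1 · 0
1 · 1 · 3 · 3 · 3 · 3
gen 2: 2 · 3 · 3 · 1 · 0 · 1
1 · 0 · 1 · 3 · 3 · 2
0 · 2 · 3 · 0 · 2 · 2
2 · 0 · 1 · 1 · 2 · 2
3 · 1 · 0 · 0 · 1 · 0
1 · 1 · 3 · 3 · 3 · 3
gen 3: 2 · 3 · 3 · 1 · 0 · 1
1 · 0 · 1 · 3 · 3 · 2
1 · 2 · 3 · 0 · 2 · 2
2 · 0 · 1 · 1 · 2 · 2
3 · 1 · 0 · 0 · 1 · 0
1 · 1 · 3 · 3 · 3 · 3
gen 4: 2 · 3 · 3 · 1 · 0 · 1
1 · 0 · 1 · 3 · 3 · 2
2 · 2 · 3 · 0 · 2 · 2
2 · 0 · 1 · 1 · 2 · 2
3 · 1 · 0 · 0 · 1 · 0
1 · 1 · 3 · 3 · 3 · 3
gen 5: 2 · 3 · 3 · 1 · 0 · 1
1 · 0 · 1 · 3 · 3 · 2
3 · 2 · 3 · 0 · 2 · 2
2 · 0 · 1 · 1 · 2 · 2
3 · 1 · 0 · 0 · 1 · 0
1 · 1 · 3 · 3 · 3 · 3
gen 6: 2 · 3 · 3 · 1 · 0 · 1
2 · 0 · 1 · 3 · 3 · 2
0 · 3 · 3 · 0 · 2 · 2
3 · 0 · 1 · 1 · 2 · 2
3 · 1 · 0 · 0 · 1 · 0
1 · 1 · 3 · 3 · 3 · 3
gen 7: 2 · 3 · 3 · 1 · 0 · 1
2 · 0 · 1 · 3 · 3 · 2
1 · 3 · 3 · 0 · 2 · 2
3 · 0 · 1 · 1 · 2 · 2
3 · 1 · 0 · 0 · 1 · 0
1 · 1 · 3 · 3 · 3 · 3
gen 8: 2 · 3 · 3 · 1 · 0 · 1
2 · 0 · 1 · 3 · 3 · 2
2 · 3 · 3 · 0 · 2 · 2
3 · 0 · 1 · 1 · 2 · 2
3 · 1 · 0 · 0 · 1 · 0
1 · 1 · 3 · 3 · 3 · 3
gen 9: 2 · 3 · 3 · 1 · 0 · 1
2 · 0 · 1 · 3 · 3 · 2
3 · 3 · 3 · 0 · 2 · 2
3 · 0 · 1 · 1 · 2 · 2
3 · 1 · 0 · 0 · 1 · 0
1 · 1 · 3 · 3 · 3 · 3
gen 10: 2 · 3 · 3 · 1 · 0 · 1
3 · 1 · 2 · 3 · 3 · 2
2 · 1 · 0 · 1 · 2 · 2
1 · 2 · 2 · 1 · 2 · 2
0 · 2 · 0 · 0 · 1 · 0
2 · 1 · 3 · 3 · 3 · 3
gen 11: 2 · 3 · 3 · 1 · 0 · 1
3 · 1 · 2 · 3 · 3 · 2
3 · 1 · 0 · 1 · 2 · 2
1 · 2 · 2 · 1 · 2 · 2
0 · 2 · 0 · 0 · 1 · 0
2 · 1 · 3 · 3 · 3 · 3
gen 12: 3 · 3 · 3 · 1 · 0 · 1
0 · 2 · 2 · 3 · 3 · 2
1 · 2 · 0 · 1 · 2 · 2
2 · 2 · 2 · 1 · 2 · 2
0 · 2 · 0 · 0 · 1 · 0
2 · 1 · 3 · 3 · 3 · 3
gen 13: 3 · 3 · 3 · 1 · 0 · 1
0 · 2 · 2 · 3 · 3 · 2
2 · 2 · 0 · 1 · 2 · 2
2 · 2 · 2 · 1 · 2 · 2
0 · 2 · 0 · 0 · 1 · 0
2 · 1 · 3 · 3 · 3 · 3
gen 14: 3 · 3 · 3 · 1 · 0 · 1
0 · 2 · 2 · 3 · 3 · 2
3 · 2 · 0 · 1 · 2 · 2
2 · 2 · 2 · 1 · 2 · 2
0 · 2 · 0 · 0 · 1 · 0
2 · 1 · 3 · 3 · 3 · 3
gen 15: 3 · 3 · 3 · 1 · 0 · 1
1 · 2 · 2 · 3 · 3 · 2
0 · 3 · 0 · 1 · 2 · 2
3 · 2 · 2 · 1 · 2 · 2
0 · 2 · 0 · 0 · 1 · 0
2 · 1 · 3 · 3 · 3 · 3
gen 16: 3 · 3 · 3 · 1 · 0 · 1
1 · 2 · 2 · 3 · 3 · 2
1 · 3 · 0 · 1 · 2 · 2
3 · 2 · 2 · 1 · 2 · 2
0 · 2 · 0 · 0 · 1 · 0
2 · 1 · 3 · 3 · 3 · 3
gen 17: 3 · 3 · 3 · 1 · 0 · 1
1 · 2 · 2 · 3 · 3 · 2
2 · 3 · 0 · 1 · 2 · 2
3 · 2 · 2 · 1 · 2 · 2
0 · 2 · 0 · 0 · 1 · 0
2 · 1 · 3 · 3 · 3 · 3
gen 18: 3 · 3 · 3 · 1 · 0 · 1
1 · 2 · 2 · 3 · 3 · 2
3 · 3 · 0 · 1 · 2 · 2
3 · 2 · 2 · 1 · 2 · 2
0 · 2 · 0 · 0 · 1 · 0
2 · 1 · 3 · 3 · 3 · 3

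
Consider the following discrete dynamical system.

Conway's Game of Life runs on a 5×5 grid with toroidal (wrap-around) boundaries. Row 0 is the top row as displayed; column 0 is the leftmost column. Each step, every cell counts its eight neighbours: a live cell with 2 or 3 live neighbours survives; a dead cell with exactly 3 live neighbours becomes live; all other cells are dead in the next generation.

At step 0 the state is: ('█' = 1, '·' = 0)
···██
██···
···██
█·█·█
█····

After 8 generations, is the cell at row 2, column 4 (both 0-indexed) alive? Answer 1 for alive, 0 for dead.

1

k=0  ···██
██···
···██
█·█·█
█····
k=1  ·█··█
█·█··
··██·
██···
██···
k=2  ··█·█
█·█·█
█·███
█···█
··█·█
k=3  ··█·█
··█··
··█··
··█··
·█··█
k=4  ███··
·██··
·███·
·███·
███··
k=5  ···█·
·····
█····
····█
····█
k=6  ·····
·····
·····
█···█
···██
k=7  ·····
·····
·····
█··██
█··██
k=8  ····█
·····
····█
█··█·
█··█·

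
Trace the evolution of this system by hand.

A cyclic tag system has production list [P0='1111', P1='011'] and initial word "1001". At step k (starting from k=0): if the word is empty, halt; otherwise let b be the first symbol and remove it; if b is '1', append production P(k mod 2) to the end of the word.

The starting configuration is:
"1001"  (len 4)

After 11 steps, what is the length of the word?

0) "1001"  (len 4)
1) "0011111"  (len 7)
2) "011111"  (len 6)
3) "11111"  (len 5)
4) "1111011"  (len 7)
5) "1110111111"  (len 10)
6) "110111111011"  (len 12)
7) "101111110111111"  (len 15)
8) "01111110111111011"  (len 17)
9) "1111110111111011"  (len 16)
10) "111110111111011011"  (len 18)
11) "111101111110110111111"  (len 21)

21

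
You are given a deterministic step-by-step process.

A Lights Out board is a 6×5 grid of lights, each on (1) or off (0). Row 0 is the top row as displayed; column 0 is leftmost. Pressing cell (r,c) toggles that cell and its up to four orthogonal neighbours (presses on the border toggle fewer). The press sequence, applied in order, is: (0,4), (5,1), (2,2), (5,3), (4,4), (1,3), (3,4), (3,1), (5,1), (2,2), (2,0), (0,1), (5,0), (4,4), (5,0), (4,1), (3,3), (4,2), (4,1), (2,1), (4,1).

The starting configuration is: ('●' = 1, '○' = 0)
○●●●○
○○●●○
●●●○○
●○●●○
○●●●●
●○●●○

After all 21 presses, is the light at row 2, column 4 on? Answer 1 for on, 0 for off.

1

k=0  ○●●●○
○○●●○
●●●○○
●○●●○
○●●●●
●○●●○
k=1  ○●●○●
○○●●●
●●●○○
●○●●○
○●●●●
●○●●○
k=2  ○●●○●
○○●●●
●●●○○
●○●●○
○○●●●
○●○●○
k=3  ○●●○●
○○○●●
●○○●○
●○○●○
○○●●●
○●○●○
k=4  ○●●○●
○○○●●
●○○●○
●○○●○
○○●○●
○●●○●
k=5  ○●●○●
○○○●●
●○○●○
●○○●●
○○●●○
○●●○○
k=6  ○●●●●
○○●○○
●○○○○
●○○●●
○○●●○
○●●○○
k=7  ○●●●●
○○●○○
●○○○●
●○○○○
○○●●●
○●●○○
k=8  ○●●●●
○○●○○
●●○○●
○●●○○
○●●●●
○●●○○
k=9  ○●●●●
○○●○○
●●○○●
○●●○○
○○●●●
●○○○○
k=10  ○●●●●
○○○○○
●○●●●
○●○○○
○○●●●
●○○○○
k=11  ○●●●●
●○○○○
○●●●●
●●○○○
○○●●●
●○○○○
k=12  ●○○●●
●●○○○
○●●●●
●●○○○
○○●●●
●○○○○
k=13  ●○○●●
●●○○○
○●●●●
●●○○○
●○●●●
○●○○○
k=14  ●○○●●
●●○○○
○●●●●
●●○○●
●○●○○
○●○○●
k=15  ●○○●●
●●○○○
○●●●●
●●○○●
○○●○○
●○○○●
k=16  ●○○●●
●●○○○
○●●●●
●○○○●
●●○○○
●●○○●
k=17  ●○○●●
●●○○○
○●●○●
●○●●○
●●○●○
●●○○●
k=18  ●○○●●
●●○○○
○●●○●
●○○●○
●○●○○
●●●○●
k=19  ●○○●●
●●○○○
○●●○●
●●○●○
○●○○○
●○●○●
k=20  ●○○●●
●○○○○
●○○○●
●○○●○
○●○○○
●○●○●
k=21  ●○○●●
●○○○○
●○○○●
●●○●○
●○●○○
●●●○●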